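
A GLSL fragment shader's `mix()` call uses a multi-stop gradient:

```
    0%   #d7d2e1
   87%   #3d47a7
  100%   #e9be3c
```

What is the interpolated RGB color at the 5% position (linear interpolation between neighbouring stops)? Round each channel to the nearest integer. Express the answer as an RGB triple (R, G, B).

5% lies between the 0% and 87% stops, so the local fraction is t = (5 − 0)/(87 − 0) = 5/87 ≈ 0.0575.
#d7d2e1 → (215, 210, 225); #3d47a7 → (61, 71, 167).
R = 215 + 0.0575 × (61 − 215) = 206.145 → 206
G = 210 + 0.0575 × (71 − 210) = 202.007 → 202
B = 225 + 0.0575 × (167 − 225) = 221.665 → 222

(206, 202, 222)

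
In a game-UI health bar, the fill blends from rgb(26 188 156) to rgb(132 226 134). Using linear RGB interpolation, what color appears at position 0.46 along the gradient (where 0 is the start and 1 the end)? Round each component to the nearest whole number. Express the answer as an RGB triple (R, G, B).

(75, 205, 146)

R = 26 + 0.46 × (132 − 26) = 26 + 0.46 × 106 = 74.76 → 75
G = 188 + 0.46 × (226 − 188) = 188 + 0.46 × 38 = 205.48 → 205
B = 156 + 0.46 × (134 − 156) = 156 + 0.46 × -22 = 145.88 → 146
So the blended color is (75, 205, 146), about #4bcd92.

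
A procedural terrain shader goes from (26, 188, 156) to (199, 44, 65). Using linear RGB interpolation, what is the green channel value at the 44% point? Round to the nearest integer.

G = 188 + 0.44 × (44 − 188) = 124.64 → 125

125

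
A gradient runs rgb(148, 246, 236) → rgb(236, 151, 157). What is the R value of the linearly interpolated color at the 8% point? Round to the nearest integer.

R = 148 + 0.08 × (236 − 148) = 155.04 → 155

155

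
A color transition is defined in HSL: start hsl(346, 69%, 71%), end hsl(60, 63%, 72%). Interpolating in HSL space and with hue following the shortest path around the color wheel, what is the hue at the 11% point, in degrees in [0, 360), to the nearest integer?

Hue: 60 − 346 = -286°, but |-286| > 180 so the shorter arc goes the other way: Δh = -286 + 360 = 74°.
H = 346 + 0.11 × (74) = 354.14 → 354°

354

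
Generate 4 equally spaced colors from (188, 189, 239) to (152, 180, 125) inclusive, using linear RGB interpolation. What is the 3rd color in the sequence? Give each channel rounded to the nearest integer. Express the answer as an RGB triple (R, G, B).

(164, 183, 163)

With 4 swatches and endpoints inclusive, swatch 3 sits at t = (3 − 1)/(4 − 1) = 2/3 ≈ 0.6667.
R = 188 + 0.6667 × (152 − 188) = 163.999 → 164
G = 189 + 0.6667 × (180 − 189) = 183 → 183
B = 239 + 0.6667 × (125 − 239) = 162.996 → 163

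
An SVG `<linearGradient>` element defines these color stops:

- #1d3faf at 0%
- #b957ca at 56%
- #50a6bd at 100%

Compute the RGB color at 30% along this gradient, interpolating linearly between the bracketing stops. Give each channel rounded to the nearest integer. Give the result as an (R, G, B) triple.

30% lies between the 0% and 56% stops, so the local fraction is t = (30 − 0)/(56 − 0) = 30/56 ≈ 0.5357.
#1d3faf → (29, 63, 175); #b957ca → (185, 87, 202).
R = 29 + 0.5357 × (185 − 29) = 112.569 → 113
G = 63 + 0.5357 × (87 − 63) = 75.857 → 76
B = 175 + 0.5357 × (202 − 175) = 189.464 → 189

(113, 76, 189)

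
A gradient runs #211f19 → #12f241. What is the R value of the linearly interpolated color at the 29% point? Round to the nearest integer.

29

R₁ = 33 (from #211f19), R₂ = 18 (from #12f241).
R = 33 + 0.29 × (18 − 33) = 28.65 → 29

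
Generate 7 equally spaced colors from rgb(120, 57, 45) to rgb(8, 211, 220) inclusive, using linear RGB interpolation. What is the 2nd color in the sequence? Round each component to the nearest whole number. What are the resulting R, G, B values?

With 7 swatches and endpoints inclusive, swatch 2 sits at t = (2 − 1)/(7 − 1) = 1/6 ≈ 0.1667.
R = 120 + 0.1667 × (8 − 120) = 101.33 → 101
G = 57 + 0.1667 × (211 − 57) = 82.672 → 83
B = 45 + 0.1667 × (220 − 45) = 74.172 → 74

(101, 83, 74)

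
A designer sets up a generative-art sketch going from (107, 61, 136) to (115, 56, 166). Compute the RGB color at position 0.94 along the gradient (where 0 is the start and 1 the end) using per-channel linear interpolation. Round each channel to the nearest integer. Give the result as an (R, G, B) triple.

R = 107 + 0.94 × (115 − 107) = 107 + 0.94 × 8 = 114.52 → 115
G = 61 + 0.94 × (56 − 61) = 61 + 0.94 × -5 = 56.3 → 56
B = 136 + 0.94 × (166 − 136) = 136 + 0.94 × 30 = 164.2 → 164

(115, 56, 164)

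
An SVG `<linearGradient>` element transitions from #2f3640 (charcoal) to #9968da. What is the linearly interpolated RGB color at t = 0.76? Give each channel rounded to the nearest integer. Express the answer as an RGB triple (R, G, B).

(128, 92, 181)

#2f3640 → (47, 54, 64); #9968da → (153, 104, 218).
R = 47 + 0.76 × (153 − 47) = 47 + 0.76 × 106 = 127.56 → 128
G = 54 + 0.76 × (104 − 54) = 54 + 0.76 × 50 = 92 → 92
B = 64 + 0.76 × (218 − 64) = 64 + 0.76 × 154 = 181.04 → 181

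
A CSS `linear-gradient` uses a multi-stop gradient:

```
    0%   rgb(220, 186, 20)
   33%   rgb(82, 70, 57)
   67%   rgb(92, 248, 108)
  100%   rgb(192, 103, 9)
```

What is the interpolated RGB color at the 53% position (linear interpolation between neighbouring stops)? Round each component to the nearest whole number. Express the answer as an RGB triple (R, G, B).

53% lies between the 33% and 67% stops, so the local fraction is t = (53 − 33)/(67 − 33) = 20/34 ≈ 0.5882.
R = 82 + 0.5882 × (92 − 82) = 87.882 → 88
G = 70 + 0.5882 × (248 − 70) = 174.7 → 175
B = 57 + 0.5882 × (108 − 57) = 86.998 → 87

(88, 175, 87)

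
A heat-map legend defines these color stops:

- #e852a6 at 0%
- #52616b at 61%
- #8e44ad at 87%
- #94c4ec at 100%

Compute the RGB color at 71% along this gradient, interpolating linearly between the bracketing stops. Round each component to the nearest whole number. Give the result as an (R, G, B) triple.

(105, 86, 132)

71% lies between the 61% and 87% stops, so the local fraction is t = (71 − 61)/(87 − 61) = 10/26 ≈ 0.3846.
#52616b → (82, 97, 107); #8e44ad → (142, 68, 173).
R = 82 + 0.3846 × (142 − 82) = 105.076 → 105
G = 97 + 0.3846 × (68 − 97) = 85.847 → 86
B = 107 + 0.3846 × (173 − 107) = 132.384 → 132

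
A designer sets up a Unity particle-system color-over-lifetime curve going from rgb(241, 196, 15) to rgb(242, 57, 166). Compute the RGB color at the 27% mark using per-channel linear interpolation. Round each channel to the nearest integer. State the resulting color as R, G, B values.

(241, 158, 56)

27% corresponds to t = 0.27.
R = 241 + 0.27 × (242 − 241) = 241 + 0.27 × 1 = 241.27 → 241
G = 196 + 0.27 × (57 − 196) = 196 + 0.27 × -139 = 158.47 → 158
B = 15 + 0.27 × (166 − 15) = 15 + 0.27 × 151 = 55.77 → 56
So the blended color is (241, 158, 56), about #f19e38.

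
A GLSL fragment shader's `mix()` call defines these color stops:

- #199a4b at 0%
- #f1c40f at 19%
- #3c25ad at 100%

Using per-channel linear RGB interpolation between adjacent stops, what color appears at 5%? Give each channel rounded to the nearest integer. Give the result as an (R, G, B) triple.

5% lies between the 0% and 19% stops, so the local fraction is t = (5 − 0)/(19 − 0) = 5/19 ≈ 0.2632.
#199a4b → (25, 154, 75); #f1c40f → (241, 196, 15).
R = 25 + 0.2632 × (241 − 25) = 81.851 → 82
G = 154 + 0.2632 × (196 − 154) = 165.054 → 165
B = 75 + 0.2632 × (15 − 75) = 59.208 → 59

(82, 165, 59)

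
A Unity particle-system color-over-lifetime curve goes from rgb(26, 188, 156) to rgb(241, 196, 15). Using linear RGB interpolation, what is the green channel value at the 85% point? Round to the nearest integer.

195

G = 188 + 0.85 × (196 − 188) = 194.8 → 195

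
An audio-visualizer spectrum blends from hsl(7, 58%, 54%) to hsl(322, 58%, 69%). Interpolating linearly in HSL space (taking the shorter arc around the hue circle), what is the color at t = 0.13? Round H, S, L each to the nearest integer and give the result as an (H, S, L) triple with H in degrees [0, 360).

Hue: 322 − 7 = 315°, but |315| > 180 so the shorter arc goes the other way: Δh = 315 − 360 = -45°.
H = 7 + 0.13 × (-45) = 1.15 → 1°
S = 58 + 0.13 × (58 − 58) = 58 → 58%
L = 54 + 0.13 × (69 − 54) = 55.95 → 56%

(1, 58, 56)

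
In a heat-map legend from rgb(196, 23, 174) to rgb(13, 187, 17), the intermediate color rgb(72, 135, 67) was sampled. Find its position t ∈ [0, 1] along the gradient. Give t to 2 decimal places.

0.68

Invert the lerp on the R channel (largest span, 183): t = (72 − 196) / (13 − 196) = -124/-183 = 0.6776.
Check on G: (135 − 23)/(187 − 23) = 0.6829 ✓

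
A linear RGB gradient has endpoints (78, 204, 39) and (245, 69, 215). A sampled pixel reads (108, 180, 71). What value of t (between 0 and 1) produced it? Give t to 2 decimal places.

Invert the lerp on the B channel (largest span, 176): t = (71 − 39) / (215 − 39) = 32/176 = 0.18182.
Check on R: (108 − 78)/(245 − 78) = 0.1796 ✓

0.18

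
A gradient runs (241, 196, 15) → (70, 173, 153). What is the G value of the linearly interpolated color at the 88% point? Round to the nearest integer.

G = 196 + 0.88 × (173 − 196) = 175.76 → 176

176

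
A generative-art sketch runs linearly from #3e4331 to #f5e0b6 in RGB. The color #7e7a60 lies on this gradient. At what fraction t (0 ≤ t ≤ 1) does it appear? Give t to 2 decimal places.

Invert the lerp on the R channel (largest span, 183): t = (126 − 62) / (245 − 62) = 64/183 = 0.34973.
Check on G: (122 − 67)/(224 − 67) = 0.3503 ✓

0.35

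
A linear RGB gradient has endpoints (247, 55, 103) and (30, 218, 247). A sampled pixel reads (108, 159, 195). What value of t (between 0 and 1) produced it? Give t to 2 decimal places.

0.64

Invert the lerp on the R channel (largest span, 217): t = (108 − 247) / (30 − 247) = -139/-217 = 0.64055.
Check on G: (159 − 55)/(218 − 55) = 0.638 ✓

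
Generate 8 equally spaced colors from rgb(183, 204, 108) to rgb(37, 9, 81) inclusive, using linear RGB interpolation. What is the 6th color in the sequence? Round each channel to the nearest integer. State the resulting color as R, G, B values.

(79, 65, 89)

With 8 swatches and endpoints inclusive, swatch 6 sits at t = (6 − 1)/(8 − 1) = 5/7 ≈ 0.7143.
R = 183 + 0.7143 × (37 − 183) = 78.712 → 79
G = 204 + 0.7143 × (9 − 204) = 64.712 → 65
B = 108 + 0.7143 × (81 − 108) = 88.714 → 89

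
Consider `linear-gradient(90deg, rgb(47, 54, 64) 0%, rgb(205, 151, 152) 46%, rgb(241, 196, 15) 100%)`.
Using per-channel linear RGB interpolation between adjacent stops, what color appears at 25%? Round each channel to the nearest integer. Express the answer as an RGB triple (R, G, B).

(133, 107, 112)

25% lies between the 0% and 46% stops, so the local fraction is t = (25 − 0)/(46 − 0) = 25/46 ≈ 0.5435.
R = 47 + 0.5435 × (205 − 47) = 132.873 → 133
G = 54 + 0.5435 × (151 − 54) = 106.719 → 107
B = 64 + 0.5435 × (152 − 64) = 111.828 → 112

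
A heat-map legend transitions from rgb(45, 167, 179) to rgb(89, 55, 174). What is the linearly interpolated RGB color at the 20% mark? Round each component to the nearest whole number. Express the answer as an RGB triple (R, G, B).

(54, 145, 178)

20% corresponds to t = 0.2.
R = 45 + 0.2 × (89 − 45) = 45 + 0.2 × 44 = 53.8 → 54
G = 167 + 0.2 × (55 − 167) = 167 + 0.2 × -112 = 144.6 → 145
B = 179 + 0.2 × (174 − 179) = 179 + 0.2 × -5 = 178 → 178
So the blended color is (54, 145, 178), about #3691b2.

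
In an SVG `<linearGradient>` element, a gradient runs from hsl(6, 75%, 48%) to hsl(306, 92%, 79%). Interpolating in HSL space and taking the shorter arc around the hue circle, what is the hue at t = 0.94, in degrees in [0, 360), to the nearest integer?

Hue: 306 − 6 = 300°, but |300| > 180 so the shorter arc goes the other way: Δh = 300 − 360 = -60°.
H = 6 + 0.94 × (-60) = -50.4 → -50 → -50 mod 360 = 310°

310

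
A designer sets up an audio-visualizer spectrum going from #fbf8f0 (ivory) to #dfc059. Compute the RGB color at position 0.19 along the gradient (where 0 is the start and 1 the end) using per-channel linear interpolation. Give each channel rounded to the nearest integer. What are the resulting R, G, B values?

(246, 237, 211)

#fbf8f0 → (251, 248, 240); #dfc059 → (223, 192, 89).
R = 251 + 0.19 × (223 − 251) = 251 + 0.19 × -28 = 245.68 → 246
G = 248 + 0.19 × (192 − 248) = 248 + 0.19 × -56 = 237.36 → 237
B = 240 + 0.19 × (89 − 240) = 240 + 0.19 × -151 = 211.31 → 211
So the blended color is (246, 237, 211), about #f6edd3.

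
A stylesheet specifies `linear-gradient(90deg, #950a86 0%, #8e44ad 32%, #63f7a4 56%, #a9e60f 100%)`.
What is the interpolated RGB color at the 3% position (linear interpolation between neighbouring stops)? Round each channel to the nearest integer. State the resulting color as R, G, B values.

3% lies between the 0% and 32% stops, so the local fraction is t = (3 − 0)/(32 − 0) = 3/32 ≈ 0.0938.
#950a86 → (149, 10, 134); #8e44ad → (142, 68, 173).
R = 149 + 0.0938 × (142 − 149) = 148.343 → 148
G = 10 + 0.0938 × (68 − 10) = 15.44 → 15
B = 134 + 0.0938 × (173 − 134) = 137.658 → 138

(148, 15, 138)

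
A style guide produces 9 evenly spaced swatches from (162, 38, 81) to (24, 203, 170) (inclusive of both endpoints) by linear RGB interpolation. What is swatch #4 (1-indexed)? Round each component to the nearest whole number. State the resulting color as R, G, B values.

With 9 swatches and endpoints inclusive, swatch 4 sits at t = (4 − 1)/(9 − 1) = 3/8 ≈ 0.375.
R = 162 + 0.375 × (24 − 162) = 110.25 → 110
G = 38 + 0.375 × (203 − 38) = 99.875 → 100
B = 81 + 0.375 × (170 − 81) = 114.375 → 114

(110, 100, 114)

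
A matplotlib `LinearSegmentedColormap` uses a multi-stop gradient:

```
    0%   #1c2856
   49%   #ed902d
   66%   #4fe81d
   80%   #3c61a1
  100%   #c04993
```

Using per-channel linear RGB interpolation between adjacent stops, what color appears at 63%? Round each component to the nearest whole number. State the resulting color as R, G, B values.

(107, 216, 32)

63% lies between the 49% and 66% stops, so the local fraction is t = (63 − 49)/(66 − 49) = 14/17 ≈ 0.8235.
#ed902d → (237, 144, 45); #4fe81d → (79, 232, 29).
R = 237 + 0.8235 × (79 − 237) = 106.887 → 107
G = 144 + 0.8235 × (232 − 144) = 216.468 → 216
B = 45 + 0.8235 × (29 − 45) = 31.824 → 32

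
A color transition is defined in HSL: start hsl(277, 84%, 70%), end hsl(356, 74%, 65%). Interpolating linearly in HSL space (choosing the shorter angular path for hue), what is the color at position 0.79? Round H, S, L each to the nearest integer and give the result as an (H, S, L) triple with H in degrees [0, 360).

Hue arc: Δh = 356 − 277 = 79° (|Δh| ≤ 180, already the shorter path).
H = 277 + 0.79 × (79) = 339.41 → 339°
S = 84 + 0.79 × (74 − 84) = 76.1 → 76%
L = 70 + 0.79 × (65 − 70) = 66.05 → 66%

(339, 76, 66)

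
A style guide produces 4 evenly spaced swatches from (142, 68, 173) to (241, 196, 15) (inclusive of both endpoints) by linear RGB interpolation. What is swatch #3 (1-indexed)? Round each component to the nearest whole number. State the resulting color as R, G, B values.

With 4 swatches and endpoints inclusive, swatch 3 sits at t = (3 − 1)/(4 − 1) = 2/3 ≈ 0.6667.
R = 142 + 0.6667 × (241 − 142) = 208.003 → 208
G = 68 + 0.6667 × (196 − 68) = 153.338 → 153
B = 173 + 0.6667 × (15 − 173) = 67.661 → 68

(208, 153, 68)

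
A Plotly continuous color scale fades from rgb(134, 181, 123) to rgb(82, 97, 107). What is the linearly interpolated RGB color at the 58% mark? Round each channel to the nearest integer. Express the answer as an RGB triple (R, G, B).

58% corresponds to t = 0.58.
R = 134 + 0.58 × (82 − 134) = 134 + 0.58 × -52 = 103.84 → 104
G = 181 + 0.58 × (97 − 181) = 181 + 0.58 × -84 = 132.28 → 132
B = 123 + 0.58 × (107 − 123) = 123 + 0.58 × -16 = 113.72 → 114

(104, 132, 114)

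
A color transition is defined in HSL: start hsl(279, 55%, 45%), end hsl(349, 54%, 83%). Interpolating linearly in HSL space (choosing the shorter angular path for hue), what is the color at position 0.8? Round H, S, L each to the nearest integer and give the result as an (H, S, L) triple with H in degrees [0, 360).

(335, 54, 75)

Hue arc: Δh = 349 − 279 = 70° (|Δh| ≤ 180, already the shorter path).
H = 279 + 0.8 × (70) = 335 → 335°
S = 55 + 0.8 × (54 − 55) = 54.2 → 54%
L = 45 + 0.8 × (83 − 45) = 75.4 → 75%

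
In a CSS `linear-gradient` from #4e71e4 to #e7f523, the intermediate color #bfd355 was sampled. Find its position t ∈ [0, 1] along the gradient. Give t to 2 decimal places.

0.74

Invert the lerp on the B channel (largest span, 193): t = (85 − 228) / (35 − 228) = -143/-193 = 0.74093.
Check on R: (191 − 78)/(231 − 78) = 0.7386 ✓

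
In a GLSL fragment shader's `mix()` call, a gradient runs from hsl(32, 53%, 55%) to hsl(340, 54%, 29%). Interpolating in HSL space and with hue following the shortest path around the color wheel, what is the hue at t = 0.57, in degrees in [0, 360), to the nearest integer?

2

Hue: 340 − 32 = 308°, but |308| > 180 so the shorter arc goes the other way: Δh = 308 − 360 = -52°.
H = 32 + 0.57 × (-52) = 2.36 → 2°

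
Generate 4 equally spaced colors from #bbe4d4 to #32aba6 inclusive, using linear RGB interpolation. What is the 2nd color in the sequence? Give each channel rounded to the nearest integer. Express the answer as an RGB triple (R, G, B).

(141, 209, 197)

With 4 swatches and endpoints inclusive, swatch 2 sits at t = (2 − 1)/(4 − 1) = 1/3 ≈ 0.3333.
#bbe4d4 → (187, 228, 212); #32aba6 → (50, 171, 166).
R = 187 + 0.3333 × (50 − 187) = 141.338 → 141
G = 228 + 0.3333 × (171 − 228) = 209.002 → 209
B = 212 + 0.3333 × (166 − 212) = 196.668 → 197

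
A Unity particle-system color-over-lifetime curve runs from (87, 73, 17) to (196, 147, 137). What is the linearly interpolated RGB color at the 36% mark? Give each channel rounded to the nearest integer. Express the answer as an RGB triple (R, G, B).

(126, 100, 60)

36% corresponds to t = 0.36.
R = 87 + 0.36 × (196 − 87) = 87 + 0.36 × 109 = 126.24 → 126
G = 73 + 0.36 × (147 − 73) = 73 + 0.36 × 74 = 99.64 → 100
B = 17 + 0.36 × (137 − 17) = 17 + 0.36 × 120 = 60.2 → 60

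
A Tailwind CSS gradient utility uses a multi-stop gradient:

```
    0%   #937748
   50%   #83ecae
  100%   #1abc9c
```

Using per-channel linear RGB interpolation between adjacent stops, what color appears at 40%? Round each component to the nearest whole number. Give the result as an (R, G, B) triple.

(134, 213, 154)

40% lies between the 0% and 50% stops, so the local fraction is t = (40 − 0)/(50 − 0) = 40/50 ≈ 0.8.
#937748 → (147, 119, 72); #83ecae → (131, 236, 174).
R = 147 + 0.8 × (131 − 147) = 134.2 → 134
G = 119 + 0.8 × (236 − 119) = 212.6 → 213
B = 72 + 0.8 × (174 − 72) = 153.6 → 154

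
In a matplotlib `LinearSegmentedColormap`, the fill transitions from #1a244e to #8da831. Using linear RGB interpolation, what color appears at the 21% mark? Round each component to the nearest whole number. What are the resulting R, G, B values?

#1a244e → (26, 36, 78); #8da831 → (141, 168, 49).
21% corresponds to t = 0.21.
R = 26 + 0.21 × (141 − 26) = 26 + 0.21 × 115 = 50.15 → 50
G = 36 + 0.21 × (168 − 36) = 36 + 0.21 × 132 = 63.72 → 64
B = 78 + 0.21 × (49 − 78) = 78 + 0.21 × -29 = 71.91 → 72
So the blended color is (50, 64, 72), about #324048.

(50, 64, 72)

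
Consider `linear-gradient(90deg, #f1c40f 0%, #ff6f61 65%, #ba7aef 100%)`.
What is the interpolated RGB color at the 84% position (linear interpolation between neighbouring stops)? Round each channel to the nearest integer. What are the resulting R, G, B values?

(218, 117, 174)

84% lies between the 65% and 100% stops, so the local fraction is t = (84 − 65)/(100 − 65) = 19/35 ≈ 0.5429.
#ff6f61 → (255, 111, 97); #ba7aef → (186, 122, 239).
R = 255 + 0.5429 × (186 − 255) = 217.54 → 218
G = 111 + 0.5429 × (122 − 111) = 116.972 → 117
B = 97 + 0.5429 × (239 − 97) = 174.092 → 174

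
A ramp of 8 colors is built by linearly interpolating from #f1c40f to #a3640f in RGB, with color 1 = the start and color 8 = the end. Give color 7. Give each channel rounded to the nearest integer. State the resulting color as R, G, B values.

With 8 swatches and endpoints inclusive, swatch 7 sits at t = (7 − 1)/(8 − 1) = 6/7 ≈ 0.8571.
#f1c40f → (241, 196, 15); #a3640f → (163, 100, 15).
R = 241 + 0.8571 × (163 − 241) = 174.146 → 174
G = 196 + 0.8571 × (100 − 196) = 113.718 → 114
B = 15 + 0.8571 × (15 − 15) = 15 → 15

(174, 114, 15)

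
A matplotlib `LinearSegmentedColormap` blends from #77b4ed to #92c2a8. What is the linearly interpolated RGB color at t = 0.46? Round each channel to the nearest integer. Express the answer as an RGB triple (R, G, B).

#77b4ed → (119, 180, 237); #92c2a8 → (146, 194, 168).
R = 119 + 0.46 × (146 − 119) = 119 + 0.46 × 27 = 131.42 → 131
G = 180 + 0.46 × (194 − 180) = 180 + 0.46 × 14 = 186.44 → 186
B = 237 + 0.46 × (168 − 237) = 237 + 0.46 × -69 = 205.26 → 205
So the blended color is (131, 186, 205), about #83bacd.

(131, 186, 205)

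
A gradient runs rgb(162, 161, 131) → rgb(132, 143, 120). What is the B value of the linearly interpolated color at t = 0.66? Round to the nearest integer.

124

B = 131 + 0.66 × (120 − 131) = 123.74 → 124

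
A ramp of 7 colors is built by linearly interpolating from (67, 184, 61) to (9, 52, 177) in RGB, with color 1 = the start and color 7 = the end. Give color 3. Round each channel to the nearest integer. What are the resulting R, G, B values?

(48, 140, 100)

With 7 swatches and endpoints inclusive, swatch 3 sits at t = (3 − 1)/(7 − 1) = 2/6 ≈ 0.3333.
R = 67 + 0.3333 × (9 − 67) = 47.669 → 48
G = 184 + 0.3333 × (52 − 184) = 140.004 → 140
B = 61 + 0.3333 × (177 − 61) = 99.663 → 100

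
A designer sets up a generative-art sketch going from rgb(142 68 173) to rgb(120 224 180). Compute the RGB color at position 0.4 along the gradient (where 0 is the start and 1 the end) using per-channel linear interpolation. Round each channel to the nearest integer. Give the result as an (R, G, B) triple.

(133, 130, 176)

R = 142 + 0.4 × (120 − 142) = 142 + 0.4 × -22 = 133.2 → 133
G = 68 + 0.4 × (224 − 68) = 68 + 0.4 × 156 = 130.4 → 130
B = 173 + 0.4 × (180 − 173) = 173 + 0.4 × 7 = 175.8 → 176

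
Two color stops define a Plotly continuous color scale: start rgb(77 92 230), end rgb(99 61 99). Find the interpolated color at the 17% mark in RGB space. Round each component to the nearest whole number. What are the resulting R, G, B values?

(81, 87, 208)

17% corresponds to t = 0.17.
R = 77 + 0.17 × (99 − 77) = 77 + 0.17 × 22 = 80.74 → 81
G = 92 + 0.17 × (61 − 92) = 92 + 0.17 × -31 = 86.73 → 87
B = 230 + 0.17 × (99 − 230) = 230 + 0.17 × -131 = 207.73 → 208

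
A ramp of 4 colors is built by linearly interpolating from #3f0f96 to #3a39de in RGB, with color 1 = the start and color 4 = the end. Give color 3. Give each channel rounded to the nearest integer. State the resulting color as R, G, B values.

With 4 swatches and endpoints inclusive, swatch 3 sits at t = (3 − 1)/(4 − 1) = 2/3 ≈ 0.6667.
#3f0f96 → (63, 15, 150); #3a39de → (58, 57, 222).
R = 63 + 0.6667 × (58 − 63) = 59.666 → 60
G = 15 + 0.6667 × (57 − 15) = 43.001 → 43
B = 150 + 0.6667 × (222 − 150) = 198.002 → 198

(60, 43, 198)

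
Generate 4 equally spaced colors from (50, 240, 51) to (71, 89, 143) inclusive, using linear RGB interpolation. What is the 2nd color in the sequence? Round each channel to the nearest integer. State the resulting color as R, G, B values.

(57, 190, 82)

With 4 swatches and endpoints inclusive, swatch 2 sits at t = (2 − 1)/(4 − 1) = 1/3 ≈ 0.3333.
R = 50 + 0.3333 × (71 − 50) = 56.999 → 57
G = 240 + 0.3333 × (89 − 240) = 189.672 → 190
B = 51 + 0.3333 × (143 − 51) = 81.664 → 82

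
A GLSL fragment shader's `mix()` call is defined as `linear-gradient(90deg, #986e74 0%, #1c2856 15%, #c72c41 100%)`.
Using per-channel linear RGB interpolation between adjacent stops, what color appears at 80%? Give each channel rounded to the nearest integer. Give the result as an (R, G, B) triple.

(159, 43, 70)

80% lies between the 15% and 100% stops, so the local fraction is t = (80 − 15)/(100 − 15) = 65/85 ≈ 0.7647.
#1c2856 → (28, 40, 86); #c72c41 → (199, 44, 65).
R = 28 + 0.7647 × (199 − 28) = 158.764 → 159
G = 40 + 0.7647 × (44 − 40) = 43.059 → 43
B = 86 + 0.7647 × (65 − 86) = 69.941 → 70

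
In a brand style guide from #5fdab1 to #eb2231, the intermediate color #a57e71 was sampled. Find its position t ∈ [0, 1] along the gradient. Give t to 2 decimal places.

Invert the lerp on the G channel (largest span, 184): t = (126 − 218) / (34 − 218) = -92/-184 = 0.5.
Check on R: (165 − 95)/(235 − 95) = 0.5 ✓

0.50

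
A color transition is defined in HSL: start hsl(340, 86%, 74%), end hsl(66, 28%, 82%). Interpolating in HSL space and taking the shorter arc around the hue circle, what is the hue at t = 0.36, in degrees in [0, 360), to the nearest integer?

Hue: 66 − 340 = -274°, but |-274| > 180 so the shorter arc goes the other way: Δh = -274 + 360 = 86°.
H = 340 + 0.36 × (86) = 370.96 → 371 → 371 mod 360 = 11°

11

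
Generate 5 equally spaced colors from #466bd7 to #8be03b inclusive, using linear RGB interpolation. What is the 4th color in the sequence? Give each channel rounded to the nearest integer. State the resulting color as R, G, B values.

With 5 swatches and endpoints inclusive, swatch 4 sits at t = (4 − 1)/(5 − 1) = 3/4 ≈ 0.75.
#466bd7 → (70, 107, 215); #8be03b → (139, 224, 59).
R = 70 + 0.75 × (139 − 70) = 121.75 → 122
G = 107 + 0.75 × (224 − 107) = 194.75 → 195
B = 215 + 0.75 × (59 − 215) = 98 → 98

(122, 195, 98)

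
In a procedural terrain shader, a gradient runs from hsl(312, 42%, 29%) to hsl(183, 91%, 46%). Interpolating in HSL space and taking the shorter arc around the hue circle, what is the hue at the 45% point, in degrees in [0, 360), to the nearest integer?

Hue arc: Δh = 183 − 312 = -129° (|Δh| ≤ 180, already the shorter path).
H = 312 + 0.45 × (-129) = 253.95 → 254°

254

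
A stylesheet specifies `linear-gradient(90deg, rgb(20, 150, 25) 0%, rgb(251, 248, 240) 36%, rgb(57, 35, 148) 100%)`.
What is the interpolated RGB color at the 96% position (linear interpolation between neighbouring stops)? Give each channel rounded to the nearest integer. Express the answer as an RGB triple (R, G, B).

96% lies between the 36% and 100% stops, so the local fraction is t = (96 − 36)/(100 − 36) = 60/64 ≈ 0.9375.
R = 251 + 0.9375 × (57 − 251) = 69.125 → 69
G = 248 + 0.9375 × (35 − 248) = 48.312 → 48
B = 240 + 0.9375 × (148 − 240) = 153.75 → 154

(69, 48, 154)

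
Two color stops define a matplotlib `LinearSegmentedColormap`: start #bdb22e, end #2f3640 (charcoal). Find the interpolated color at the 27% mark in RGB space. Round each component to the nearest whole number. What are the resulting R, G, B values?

#bdb22e → (189, 178, 46); #2f3640 → (47, 54, 64).
27% corresponds to t = 0.27.
R = 189 + 0.27 × (47 − 189) = 189 + 0.27 × -142 = 150.66 → 151
G = 178 + 0.27 × (54 − 178) = 178 + 0.27 × -124 = 144.52 → 145
B = 46 + 0.27 × (64 − 46) = 46 + 0.27 × 18 = 50.86 → 51
So the blended color is (151, 145, 51), about #979133.

(151, 145, 51)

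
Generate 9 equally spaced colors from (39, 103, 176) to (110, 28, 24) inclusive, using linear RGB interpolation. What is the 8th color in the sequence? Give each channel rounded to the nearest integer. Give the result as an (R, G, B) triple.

(101, 37, 43)

With 9 swatches and endpoints inclusive, swatch 8 sits at t = (8 − 1)/(9 − 1) = 7/8 ≈ 0.875.
R = 39 + 0.875 × (110 − 39) = 101.125 → 101
G = 103 + 0.875 × (28 − 103) = 37.375 → 37
B = 176 + 0.875 × (24 − 176) = 43 → 43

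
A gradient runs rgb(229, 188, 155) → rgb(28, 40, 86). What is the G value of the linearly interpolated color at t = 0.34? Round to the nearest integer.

138

G = 188 + 0.34 × (40 − 188) = 137.68 → 138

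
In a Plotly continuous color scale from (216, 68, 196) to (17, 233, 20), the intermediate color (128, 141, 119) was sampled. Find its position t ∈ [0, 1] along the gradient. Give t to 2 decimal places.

0.44

Invert the lerp on the R channel (largest span, 199): t = (128 − 216) / (17 − 216) = -88/-199 = 0.44221.
Check on G: (141 − 68)/(233 − 68) = 0.4424 ✓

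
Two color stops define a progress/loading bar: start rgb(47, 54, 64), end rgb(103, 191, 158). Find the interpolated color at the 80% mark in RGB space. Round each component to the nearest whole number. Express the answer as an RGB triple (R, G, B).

(92, 164, 139)

80% corresponds to t = 0.8.
R = 47 + 0.8 × (103 − 47) = 47 + 0.8 × 56 = 91.8 → 92
G = 54 + 0.8 × (191 − 54) = 54 + 0.8 × 137 = 163.6 → 164
B = 64 + 0.8 × (158 − 64) = 64 + 0.8 × 94 = 139.2 → 139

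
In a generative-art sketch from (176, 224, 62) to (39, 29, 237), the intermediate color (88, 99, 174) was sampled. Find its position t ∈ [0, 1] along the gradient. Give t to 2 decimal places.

Invert the lerp on the G channel (largest span, 195): t = (99 − 224) / (29 − 224) = -125/-195 = 0.64103.
Check on R: (88 − 176)/(39 − 176) = 0.6423 ✓

0.64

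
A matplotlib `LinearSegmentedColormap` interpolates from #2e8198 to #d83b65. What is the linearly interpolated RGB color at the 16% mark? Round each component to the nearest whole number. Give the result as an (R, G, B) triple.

#2e8198 → (46, 129, 152); #d83b65 → (216, 59, 101).
16% corresponds to t = 0.16.
R = 46 + 0.16 × (216 − 46) = 46 + 0.16 × 170 = 73.2 → 73
G = 129 + 0.16 × (59 − 129) = 129 + 0.16 × -70 = 117.8 → 118
B = 152 + 0.16 × (101 − 152) = 152 + 0.16 × -51 = 143.84 → 144
So the blended color is (73, 118, 144), about #497690.

(73, 118, 144)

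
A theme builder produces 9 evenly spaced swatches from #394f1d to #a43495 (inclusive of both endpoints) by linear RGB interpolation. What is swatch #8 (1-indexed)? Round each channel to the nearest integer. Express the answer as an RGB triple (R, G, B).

With 9 swatches and endpoints inclusive, swatch 8 sits at t = (8 − 1)/(9 − 1) = 7/8 ≈ 0.875.
#394f1d → (57, 79, 29); #a43495 → (164, 52, 149).
R = 57 + 0.875 × (164 − 57) = 150.625 → 151
G = 79 + 0.875 × (52 − 79) = 55.375 → 55
B = 29 + 0.875 × (149 − 29) = 134 → 134

(151, 55, 134)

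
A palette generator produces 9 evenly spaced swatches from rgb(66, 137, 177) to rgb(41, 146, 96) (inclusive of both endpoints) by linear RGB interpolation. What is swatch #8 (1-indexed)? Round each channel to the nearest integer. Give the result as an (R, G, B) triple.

With 9 swatches and endpoints inclusive, swatch 8 sits at t = (8 − 1)/(9 − 1) = 7/8 ≈ 0.875.
R = 66 + 0.875 × (41 − 66) = 44.125 → 44
G = 137 + 0.875 × (146 − 137) = 144.875 → 145
B = 177 + 0.875 × (96 − 177) = 106.125 → 106

(44, 145, 106)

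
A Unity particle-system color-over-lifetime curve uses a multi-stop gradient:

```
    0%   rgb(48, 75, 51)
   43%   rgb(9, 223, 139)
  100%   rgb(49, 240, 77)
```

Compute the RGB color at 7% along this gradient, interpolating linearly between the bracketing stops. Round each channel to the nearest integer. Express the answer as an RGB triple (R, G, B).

(42, 99, 65)

7% lies between the 0% and 43% stops, so the local fraction is t = (7 − 0)/(43 − 0) = 7/43 ≈ 0.1628.
R = 48 + 0.1628 × (9 − 48) = 41.651 → 42
G = 75 + 0.1628 × (223 − 75) = 99.094 → 99
B = 51 + 0.1628 × (139 − 51) = 65.326 → 65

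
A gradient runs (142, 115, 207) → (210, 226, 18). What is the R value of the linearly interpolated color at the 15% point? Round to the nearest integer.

R = 142 + 0.15 × (210 − 142) = 152.2 → 152

152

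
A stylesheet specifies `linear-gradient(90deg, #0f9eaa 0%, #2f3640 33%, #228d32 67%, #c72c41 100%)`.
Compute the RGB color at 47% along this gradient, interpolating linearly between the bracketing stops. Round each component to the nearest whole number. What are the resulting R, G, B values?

47% lies between the 33% and 67% stops, so the local fraction is t = (47 − 33)/(67 − 33) = 14/34 ≈ 0.4118.
#2f3640 → (47, 54, 64); #228d32 → (34, 141, 50).
R = 47 + 0.4118 × (34 − 47) = 41.647 → 42
G = 54 + 0.4118 × (141 − 54) = 89.827 → 90
B = 64 + 0.4118 × (50 − 64) = 58.235 → 58

(42, 90, 58)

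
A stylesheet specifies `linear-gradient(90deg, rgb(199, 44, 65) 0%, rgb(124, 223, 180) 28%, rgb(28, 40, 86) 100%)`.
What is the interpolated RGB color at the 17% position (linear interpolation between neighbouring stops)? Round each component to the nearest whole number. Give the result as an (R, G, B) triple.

17% lies between the 0% and 28% stops, so the local fraction is t = (17 − 0)/(28 − 0) = 17/28 ≈ 0.6071.
R = 199 + 0.6071 × (124 − 199) = 153.468 → 153
G = 44 + 0.6071 × (223 − 44) = 152.671 → 153
B = 65 + 0.6071 × (180 − 65) = 134.816 → 135

(153, 153, 135)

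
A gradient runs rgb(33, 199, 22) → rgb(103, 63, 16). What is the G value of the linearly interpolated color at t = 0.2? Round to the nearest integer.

G = 199 + 0.2 × (63 − 199) = 171.8 → 172

172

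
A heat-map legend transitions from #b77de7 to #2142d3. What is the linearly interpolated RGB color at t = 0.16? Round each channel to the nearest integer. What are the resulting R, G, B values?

#b77de7 → (183, 125, 231); #2142d3 → (33, 66, 211).
R = 183 + 0.16 × (33 − 183) = 183 + 0.16 × -150 = 159 → 159
G = 125 + 0.16 × (66 − 125) = 125 + 0.16 × -59 = 115.56 → 116
B = 231 + 0.16 × (211 − 231) = 231 + 0.16 × -20 = 227.8 → 228
So the blended color is (159, 116, 228), about #9f74e4.

(159, 116, 228)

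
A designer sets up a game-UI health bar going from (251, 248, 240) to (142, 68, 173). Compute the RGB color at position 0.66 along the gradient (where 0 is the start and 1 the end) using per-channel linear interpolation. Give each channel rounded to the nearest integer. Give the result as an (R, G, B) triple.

(179, 129, 196)

R = 251 + 0.66 × (142 − 251) = 251 + 0.66 × -109 = 179.06 → 179
G = 248 + 0.66 × (68 − 248) = 248 + 0.66 × -180 = 129.2 → 129
B = 240 + 0.66 × (173 − 240) = 240 + 0.66 × -67 = 195.78 → 196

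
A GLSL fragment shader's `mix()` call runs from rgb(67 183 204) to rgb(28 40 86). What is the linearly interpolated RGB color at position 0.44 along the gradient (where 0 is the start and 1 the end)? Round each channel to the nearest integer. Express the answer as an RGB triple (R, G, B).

R = 67 + 0.44 × (28 − 67) = 67 + 0.44 × -39 = 49.84 → 50
G = 183 + 0.44 × (40 − 183) = 183 + 0.44 × -143 = 120.08 → 120
B = 204 + 0.44 × (86 − 204) = 204 + 0.44 × -118 = 152.08 → 152
So the blended color is (50, 120, 152), about #327898.

(50, 120, 152)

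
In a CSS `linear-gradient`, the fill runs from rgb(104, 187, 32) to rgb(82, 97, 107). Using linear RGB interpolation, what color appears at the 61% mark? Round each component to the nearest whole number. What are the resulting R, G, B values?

61% corresponds to t = 0.61.
R = 104 + 0.61 × (82 − 104) = 104 + 0.61 × -22 = 90.58 → 91
G = 187 + 0.61 × (97 − 187) = 187 + 0.61 × -90 = 132.1 → 132
B = 32 + 0.61 × (107 − 32) = 32 + 0.61 × 75 = 77.75 → 78

(91, 132, 78)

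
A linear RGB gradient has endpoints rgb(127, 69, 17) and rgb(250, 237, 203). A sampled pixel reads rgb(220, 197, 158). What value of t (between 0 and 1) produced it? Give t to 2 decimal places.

0.76

Invert the lerp on the B channel (largest span, 186): t = (158 − 17) / (203 − 17) = 141/186 = 0.75806.
Check on R: (220 − 127)/(250 − 127) = 0.7561 ✓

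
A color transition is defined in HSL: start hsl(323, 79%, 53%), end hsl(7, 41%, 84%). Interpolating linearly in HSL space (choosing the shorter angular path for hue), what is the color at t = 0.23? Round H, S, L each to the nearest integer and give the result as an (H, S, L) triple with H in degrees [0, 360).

Hue: 7 − 323 = -316°, but |-316| > 180 so the shorter arc goes the other way: Δh = -316 + 360 = 44°.
H = 323 + 0.23 × (44) = 333.12 → 333°
S = 79 + 0.23 × (41 − 79) = 70.26 → 70%
L = 53 + 0.23 × (84 − 53) = 60.13 → 60%

(333, 70, 60)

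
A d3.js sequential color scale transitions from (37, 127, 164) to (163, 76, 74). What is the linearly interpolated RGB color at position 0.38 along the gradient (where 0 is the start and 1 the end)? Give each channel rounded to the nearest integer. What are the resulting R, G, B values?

R = 37 + 0.38 × (163 − 37) = 37 + 0.38 × 126 = 84.88 → 85
G = 127 + 0.38 × (76 − 127) = 127 + 0.38 × -51 = 107.62 → 108
B = 164 + 0.38 × (74 − 164) = 164 + 0.38 × -90 = 129.8 → 130

(85, 108, 130)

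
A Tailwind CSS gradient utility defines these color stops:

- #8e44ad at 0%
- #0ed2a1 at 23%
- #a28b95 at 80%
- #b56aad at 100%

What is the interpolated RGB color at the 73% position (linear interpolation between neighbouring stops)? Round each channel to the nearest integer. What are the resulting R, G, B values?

(144, 148, 150)

73% lies between the 23% and 80% stops, so the local fraction is t = (73 − 23)/(80 − 23) = 50/57 ≈ 0.8772.
#0ed2a1 → (14, 210, 161); #a28b95 → (162, 139, 149).
R = 14 + 0.8772 × (162 − 14) = 143.826 → 144
G = 210 + 0.8772 × (139 − 210) = 147.719 → 148
B = 161 + 0.8772 × (149 − 161) = 150.474 → 150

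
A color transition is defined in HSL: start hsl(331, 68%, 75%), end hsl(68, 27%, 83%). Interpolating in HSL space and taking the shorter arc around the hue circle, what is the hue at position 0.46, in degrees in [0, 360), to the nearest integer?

Hue: 68 − 331 = -263°, but |-263| > 180 so the shorter arc goes the other way: Δh = -263 + 360 = 97°.
H = 331 + 0.46 × (97) = 375.62 → 376 → 376 mod 360 = 16°

16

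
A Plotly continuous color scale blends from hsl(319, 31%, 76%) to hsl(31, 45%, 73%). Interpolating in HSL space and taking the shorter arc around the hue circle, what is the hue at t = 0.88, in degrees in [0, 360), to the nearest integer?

Hue: 31 − 319 = -288°, but |-288| > 180 so the shorter arc goes the other way: Δh = -288 + 360 = 72°.
H = 319 + 0.88 × (72) = 382.36 → 382 → 382 mod 360 = 22°

22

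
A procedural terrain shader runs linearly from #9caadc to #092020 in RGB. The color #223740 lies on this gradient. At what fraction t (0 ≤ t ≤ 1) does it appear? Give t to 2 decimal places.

0.83

Invert the lerp on the B channel (largest span, 188): t = (64 − 220) / (32 − 220) = -156/-188 = 0.82979.
Check on R: (34 − 156)/(9 − 156) = 0.8299 ✓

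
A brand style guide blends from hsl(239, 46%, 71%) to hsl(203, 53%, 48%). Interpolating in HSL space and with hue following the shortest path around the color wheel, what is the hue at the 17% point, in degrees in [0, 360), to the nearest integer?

233

Hue arc: Δh = 203 − 239 = -36° (|Δh| ≤ 180, already the shorter path).
H = 239 + 0.17 × (-36) = 232.88 → 233°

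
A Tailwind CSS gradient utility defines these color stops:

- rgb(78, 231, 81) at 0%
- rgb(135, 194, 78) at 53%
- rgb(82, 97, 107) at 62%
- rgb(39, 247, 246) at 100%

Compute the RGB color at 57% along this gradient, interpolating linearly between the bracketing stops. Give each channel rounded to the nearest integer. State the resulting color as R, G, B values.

57% lies between the 53% and 62% stops, so the local fraction is t = (57 − 53)/(62 − 53) = 4/9 ≈ 0.4444.
R = 135 + 0.4444 × (82 − 135) = 111.447 → 111
G = 194 + 0.4444 × (97 − 194) = 150.893 → 151
B = 78 + 0.4444 × (107 − 78) = 90.888 → 91

(111, 151, 91)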